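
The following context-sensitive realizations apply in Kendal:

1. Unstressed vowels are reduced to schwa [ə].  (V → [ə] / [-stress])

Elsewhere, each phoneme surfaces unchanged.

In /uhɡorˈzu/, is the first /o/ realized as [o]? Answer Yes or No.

/o/ (between /ɡ/ and /r/): in an unstressed syllable, so rule 1 applies → [ə].
The actual realization is [ə], not [o].

No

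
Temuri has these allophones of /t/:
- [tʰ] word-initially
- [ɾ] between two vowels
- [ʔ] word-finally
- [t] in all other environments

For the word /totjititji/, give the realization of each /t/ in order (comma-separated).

[tʰ], [t], [ɾ], [t]

Occurrence 1 (position 1): word-initially → [tʰ].
Occurrence 2 (position 3): no conditioning environment matches → elsewhere allophone [t].
Occurrence 3 (position 6): between two vowels → [ɾ].
Occurrence 4 (position 8): no conditioning environment matches → elsewhere allophone [t].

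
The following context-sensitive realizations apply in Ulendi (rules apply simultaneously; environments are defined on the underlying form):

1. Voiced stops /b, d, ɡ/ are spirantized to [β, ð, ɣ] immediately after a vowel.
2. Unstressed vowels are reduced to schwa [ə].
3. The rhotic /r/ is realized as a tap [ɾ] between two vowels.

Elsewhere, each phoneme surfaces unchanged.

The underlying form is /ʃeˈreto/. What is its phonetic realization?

[ʃəˈɾetə]

Rule 2 applies to /e/ (between /ʃ/ and /r/: in an unstressed syllable) → [ə].
Rule 3 applies to /r/ (between /e/ and /e/: between two vowels) → [ɾ].
/e/ (between /r/ and /t/): rule 2 targets it, but not in an unstressed syllable → unchanged [e].
Rule 2 applies to /o/ (word-final: in an unstressed syllable) → [ə].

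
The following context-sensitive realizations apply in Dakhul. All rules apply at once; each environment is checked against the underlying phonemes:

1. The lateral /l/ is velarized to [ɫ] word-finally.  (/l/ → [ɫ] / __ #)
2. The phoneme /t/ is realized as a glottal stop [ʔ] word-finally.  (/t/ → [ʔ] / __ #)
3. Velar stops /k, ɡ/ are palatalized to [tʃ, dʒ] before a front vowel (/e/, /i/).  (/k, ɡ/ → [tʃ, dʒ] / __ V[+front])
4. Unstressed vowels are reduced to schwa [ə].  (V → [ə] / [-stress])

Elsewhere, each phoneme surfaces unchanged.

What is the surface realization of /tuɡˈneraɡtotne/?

[təɡˈnerəɡtətnə]

/t/ — word-initial; rule 2 does not apply here → [t].
/u/ (between /t/ and /ɡ/) occurs in an unstressed syllable → [ə] by rule 4.
/ɡ/ — between /u/ and /n/; rule 3 does not apply here → [ɡ].
/n/ (between /ɡ/ and /e/) is unaffected → [n].
/e/ (between /n/ and /r/): rule 4 targets it, but not in an unstressed syllable → unchanged [e].
/r/ stays [r].
Rule 4 applies to /a/ (between /r/ and /ɡ/: in an unstressed syllable) → [ə].
/ɡ/ — between /a/ and /t/; rule 3 does not apply here → [ɡ].
/t/ — between /ɡ/ and /o/; rule 2 does not apply here → [t].
/o/ (between /t/ and /t/) occurs in an unstressed syllable → [ə] by rule 4.
/t/ (between /o/ and /n/) is in the target of rule 2 but the environment (word-finally) is not met → [t].
/n/ (between /t/ and /e/): no rule targets it → [n].
/e/ meets the environment for rule 4 (in an unstressed syllable) → [ə].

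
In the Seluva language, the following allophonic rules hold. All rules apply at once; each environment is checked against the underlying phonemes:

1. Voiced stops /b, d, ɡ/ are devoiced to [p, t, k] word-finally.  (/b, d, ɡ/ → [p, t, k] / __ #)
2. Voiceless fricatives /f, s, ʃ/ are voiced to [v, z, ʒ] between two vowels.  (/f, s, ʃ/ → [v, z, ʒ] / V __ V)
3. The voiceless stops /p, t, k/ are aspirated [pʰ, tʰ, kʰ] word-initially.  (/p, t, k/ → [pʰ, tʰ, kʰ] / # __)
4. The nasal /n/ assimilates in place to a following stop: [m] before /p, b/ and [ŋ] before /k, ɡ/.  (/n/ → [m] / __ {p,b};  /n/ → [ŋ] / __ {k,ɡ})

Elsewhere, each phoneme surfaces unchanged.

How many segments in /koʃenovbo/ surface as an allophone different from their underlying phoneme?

Segments that undergo a rule: /k/ → [kʰ] (rule 3); /ʃ/ → [ʒ] (rule 2).
All other segments surface unchanged.

2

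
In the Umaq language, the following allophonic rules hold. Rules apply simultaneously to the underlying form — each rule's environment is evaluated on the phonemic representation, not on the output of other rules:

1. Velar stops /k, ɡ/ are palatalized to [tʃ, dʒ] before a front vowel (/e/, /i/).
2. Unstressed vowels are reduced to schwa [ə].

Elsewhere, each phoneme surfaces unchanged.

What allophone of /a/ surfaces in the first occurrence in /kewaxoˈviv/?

/a/ meets the environment for rule 2 (in an unstressed syllable) → [ə].

[ə]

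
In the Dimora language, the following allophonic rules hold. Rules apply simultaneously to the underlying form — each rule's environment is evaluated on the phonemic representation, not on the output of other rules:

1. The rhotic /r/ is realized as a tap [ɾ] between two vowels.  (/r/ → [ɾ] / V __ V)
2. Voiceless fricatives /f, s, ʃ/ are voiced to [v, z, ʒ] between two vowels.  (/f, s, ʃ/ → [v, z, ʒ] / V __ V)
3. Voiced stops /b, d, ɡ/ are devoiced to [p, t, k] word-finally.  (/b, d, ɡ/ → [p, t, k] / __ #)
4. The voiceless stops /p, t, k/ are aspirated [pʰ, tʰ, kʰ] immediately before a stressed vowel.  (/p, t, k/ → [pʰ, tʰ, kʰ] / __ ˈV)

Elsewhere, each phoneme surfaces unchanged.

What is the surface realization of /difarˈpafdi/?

/d/ (word-initial) fails the environment for rule 3, so it stays [d].
/i/ (between /d/ and /f/): no rule targets it → [i].
/f/ (between /i/ and /a/): between two vowels, so rule 2 applies → [v].
/a/ stays [a].
/r/ (between /a/ and /p/): rule 1 targets it, but not between two vowels → unchanged [r].
/p/ meets the environment for rule 4 (immediately before a stressed vowel) → [pʰ].
/a/ stays [a].
/f/ — between /a/ and /d/; rule 2 does not apply here → [f].
/d/ (between /f/ and /i/) fails the environment for rule 3, so it stays [d].
/i/ (word-final): no rule targets it → [i].

[divarˈpʰafdi]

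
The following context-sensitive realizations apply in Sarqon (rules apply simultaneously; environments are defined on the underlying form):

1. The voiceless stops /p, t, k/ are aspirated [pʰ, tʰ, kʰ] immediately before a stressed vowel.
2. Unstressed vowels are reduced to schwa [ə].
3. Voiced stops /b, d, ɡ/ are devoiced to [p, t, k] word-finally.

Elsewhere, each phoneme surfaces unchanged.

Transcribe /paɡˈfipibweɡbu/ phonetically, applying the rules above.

[pəɡˈfipəbwəɡbə]

/p/ — word-initial; rule 1 does not apply here → [p].
/a/ meets the environment for rule 2 (in an unstressed syllable) → [ə].
/ɡ/ (between /a/ and /f/) fails the environment for rule 3, so it stays [ɡ].
/f/ stays [f].
/i/ (between /f/ and /p/): rule 2 targets it, but not in an unstressed syllable → unchanged [i].
/p/ (between /i/ and /i/) is in the target of rule 1 but the environment (immediately before a stressed vowel) is not met → [p].
/i/ (between /p/ and /b/) occurs in an unstressed syllable → [ə] by rule 2.
/b/ (between /i/ and /w/) fails the environment for rule 3, so it stays [b].
/w/ (between /b/ and /e/) is unaffected → [w].
/e/ (between /w/ and /ɡ/): in an unstressed syllable, so rule 2 applies → [ə].
/ɡ/ — between /e/ and /b/; rule 3 does not apply here → [ɡ].
/b/ (between /ɡ/ and /u/) fails the environment for rule 3, so it stays [b].
Rule 2 applies to /u/ (word-final: in an unstressed syllable) → [ə].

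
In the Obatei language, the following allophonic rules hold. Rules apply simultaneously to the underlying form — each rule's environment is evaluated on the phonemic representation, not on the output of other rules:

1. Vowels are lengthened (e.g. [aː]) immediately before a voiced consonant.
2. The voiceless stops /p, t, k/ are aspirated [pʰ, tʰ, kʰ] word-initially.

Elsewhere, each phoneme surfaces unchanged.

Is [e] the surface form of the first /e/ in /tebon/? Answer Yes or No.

/e/ (between /t/ and /b/) occurs before a voiced consonant → [eː] by rule 1.
The actual realization is [eː], not [e].

No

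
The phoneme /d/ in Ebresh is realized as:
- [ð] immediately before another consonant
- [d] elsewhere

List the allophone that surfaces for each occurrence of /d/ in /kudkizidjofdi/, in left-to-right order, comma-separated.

[ð], [ð], [d]

Occurrence 1 (position 3): immediately before another consonant → [ð].
Occurrence 2 (position 8): immediately before another consonant → [ð].
Occurrence 3 (position 12): no conditioning environment matches → elsewhere allophone [d].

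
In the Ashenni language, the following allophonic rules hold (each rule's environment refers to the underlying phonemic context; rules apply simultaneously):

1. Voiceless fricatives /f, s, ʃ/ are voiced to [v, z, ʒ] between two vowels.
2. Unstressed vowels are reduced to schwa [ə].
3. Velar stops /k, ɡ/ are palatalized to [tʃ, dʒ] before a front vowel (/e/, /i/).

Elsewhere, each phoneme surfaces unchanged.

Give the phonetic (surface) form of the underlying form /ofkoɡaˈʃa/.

/o/ — word-initial, in an unstressed syllable — surfaces as [ə] (rule 2).
/f/ (between /o/ and /k/) fails the environment for rule 1, so it stays [f].
/k/ — between /f/ and /o/; rule 3 does not apply here → [k].
Rule 2 applies to /o/ (between /k/ and /ɡ/: in an unstressed syllable) → [ə].
/ɡ/ (between /o/ and /a/) fails the environment for rule 3, so it stays [ɡ].
Rule 2 applies to /a/ (between /ɡ/ and /ʃ/: in an unstressed syllable) → [ə].
Rule 1 applies to /ʃ/ (between /a/ and /a/: between two vowels) → [ʒ].
/a/ (word-final) fails the environment for rule 2, so it stays [a].

[əfkəɡəˈʒa]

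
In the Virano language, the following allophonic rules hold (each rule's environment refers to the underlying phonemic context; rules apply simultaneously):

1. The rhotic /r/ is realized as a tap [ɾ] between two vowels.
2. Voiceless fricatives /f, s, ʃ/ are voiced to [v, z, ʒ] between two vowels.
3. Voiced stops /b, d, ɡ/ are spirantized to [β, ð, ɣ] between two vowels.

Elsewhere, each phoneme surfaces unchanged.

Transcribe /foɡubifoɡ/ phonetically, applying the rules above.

[foɣuβivoɡ]

/f/ (word-initial) fails the environment for rule 2, so it stays [f].
/ɡ/ — between /o/ and /u/, between two vowels — surfaces as [ɣ] (rule 3).
Rule 3 applies to /b/ (between /u/ and /i/: between two vowels) → [β].
/f/ (between /i/ and /o/) occurs between two vowels → [v] by rule 2.
/ɡ/ — word-final; rule 3 does not apply here → [ɡ].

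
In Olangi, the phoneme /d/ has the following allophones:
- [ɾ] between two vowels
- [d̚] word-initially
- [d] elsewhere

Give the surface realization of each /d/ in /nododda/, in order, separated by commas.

[ɾ], [d], [d]

Occurrence 1 (position 3): between two vowels → [ɾ].
Occurrence 2 (position 5): no conditioning environment matches → elsewhere allophone [d].
Occurrence 3 (position 6): no conditioning environment matches → elsewhere allophone [d].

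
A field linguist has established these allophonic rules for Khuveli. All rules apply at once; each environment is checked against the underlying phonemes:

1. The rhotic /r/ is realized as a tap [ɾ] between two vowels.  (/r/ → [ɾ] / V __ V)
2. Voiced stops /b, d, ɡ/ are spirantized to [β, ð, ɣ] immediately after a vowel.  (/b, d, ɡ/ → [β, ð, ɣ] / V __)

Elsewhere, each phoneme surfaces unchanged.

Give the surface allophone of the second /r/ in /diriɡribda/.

[r]

/r/ — between /ɡ/ and /i/; rule 1 does not apply here → [r].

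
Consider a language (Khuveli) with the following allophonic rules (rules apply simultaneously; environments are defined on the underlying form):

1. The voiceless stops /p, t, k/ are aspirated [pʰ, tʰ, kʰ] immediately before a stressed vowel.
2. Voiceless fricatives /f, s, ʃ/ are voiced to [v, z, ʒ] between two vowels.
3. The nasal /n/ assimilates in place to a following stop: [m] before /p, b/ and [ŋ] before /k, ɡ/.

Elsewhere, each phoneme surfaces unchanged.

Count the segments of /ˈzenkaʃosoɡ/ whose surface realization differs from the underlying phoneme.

Segments that undergo a rule: /n/ → [ŋ] (rule 3); /ʃ/ → [ʒ] (rule 2); /s/ → [z] (rule 2).
All other segments surface unchanged.

3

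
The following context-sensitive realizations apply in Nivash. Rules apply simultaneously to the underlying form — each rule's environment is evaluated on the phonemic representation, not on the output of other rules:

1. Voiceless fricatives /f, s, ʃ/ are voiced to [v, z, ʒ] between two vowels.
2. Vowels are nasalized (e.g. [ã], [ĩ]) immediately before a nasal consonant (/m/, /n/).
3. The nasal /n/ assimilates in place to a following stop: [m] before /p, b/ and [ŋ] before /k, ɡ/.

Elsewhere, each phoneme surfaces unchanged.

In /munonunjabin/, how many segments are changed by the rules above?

Segments that undergo a rule: /u/ → [ũ] (rule 2); /o/ → [õ] (rule 2); /u/ → [ũ] (rule 2); /i/ → [ĩ] (rule 2).
All other segments surface unchanged.

4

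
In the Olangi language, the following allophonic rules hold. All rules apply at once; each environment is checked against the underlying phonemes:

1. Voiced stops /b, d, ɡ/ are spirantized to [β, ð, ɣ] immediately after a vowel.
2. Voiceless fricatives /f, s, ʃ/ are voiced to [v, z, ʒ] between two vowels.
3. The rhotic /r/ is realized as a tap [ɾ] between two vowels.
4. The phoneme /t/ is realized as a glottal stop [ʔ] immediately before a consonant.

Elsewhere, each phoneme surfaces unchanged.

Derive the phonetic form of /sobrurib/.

/s/ (word-initial) is in the target of rule 2 but the environment (between two vowels) is not met → [s].
/o/ (between /s/ and /b/) is unaffected → [o].
/b/ (between /o/ and /r/) occurs immediately after a vowel → [β] by rule 1.
/r/ (between /b/ and /u/): rule 3 targets it, but not between two vowels → unchanged [r].
/u/ (between /r/ and /r/): no rule targets it → [u].
/r/ — between /u/ and /i/, between two vowels — surfaces as [ɾ] (rule 3).
/i/ stays [i].
/b/ (word-final) occurs immediately after a vowel → [β] by rule 1.

[soβruɾiβ]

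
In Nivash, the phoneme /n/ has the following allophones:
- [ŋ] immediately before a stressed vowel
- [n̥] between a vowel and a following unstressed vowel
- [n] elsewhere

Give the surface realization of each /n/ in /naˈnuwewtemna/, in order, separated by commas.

[n], [ŋ], [n]

Occurrence 1 (position 1): no conditioning environment matches → elsewhere allophone [n].
Occurrence 2 (position 3): immediately before a stressed vowel → [ŋ].
Occurrence 3 (position 11): no conditioning environment matches → elsewhere allophone [n].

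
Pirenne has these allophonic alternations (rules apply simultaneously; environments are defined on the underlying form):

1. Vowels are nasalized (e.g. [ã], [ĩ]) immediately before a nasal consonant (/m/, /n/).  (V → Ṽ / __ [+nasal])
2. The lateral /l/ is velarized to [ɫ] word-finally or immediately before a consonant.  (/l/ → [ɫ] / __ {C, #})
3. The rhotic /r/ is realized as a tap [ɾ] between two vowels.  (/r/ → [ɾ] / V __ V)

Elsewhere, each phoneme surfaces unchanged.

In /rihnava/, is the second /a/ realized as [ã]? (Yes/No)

/a/ (word-final): rule 1 targets it, but not before a nasal consonant → unchanged [a].
The actual realization is [a], not [ã].

No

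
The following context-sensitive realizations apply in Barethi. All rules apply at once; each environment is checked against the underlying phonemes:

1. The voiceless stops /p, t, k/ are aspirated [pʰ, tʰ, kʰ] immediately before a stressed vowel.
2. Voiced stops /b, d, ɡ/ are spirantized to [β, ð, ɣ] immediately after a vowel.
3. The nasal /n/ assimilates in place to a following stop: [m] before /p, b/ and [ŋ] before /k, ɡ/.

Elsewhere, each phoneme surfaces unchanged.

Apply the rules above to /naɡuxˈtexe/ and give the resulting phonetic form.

/n/ (word-initial) fails the environment for rule 3, so it stays [n].
Rule 2 applies to /ɡ/ (between /a/ and /u/: immediately after a vowel) → [ɣ].
/t/ (between /x/ and /e/) occurs immediately before a stressed vowel → [tʰ] by rule 1.

[naɣuxˈtʰexe]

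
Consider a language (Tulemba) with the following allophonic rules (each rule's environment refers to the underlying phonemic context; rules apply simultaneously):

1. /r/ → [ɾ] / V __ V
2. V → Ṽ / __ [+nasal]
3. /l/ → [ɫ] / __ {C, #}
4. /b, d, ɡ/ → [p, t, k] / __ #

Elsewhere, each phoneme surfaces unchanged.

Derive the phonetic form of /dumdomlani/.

[dũmdõmlãni]

/d/ (word-initial) fails the environment for rule 4, so it stays [d].
/u/ meets the environment for rule 2 (before a nasal consonant) → [ũ].
/m/ (between /u/ and /d/) is unaffected → [m].
/d/ (between /m/ and /o/) fails the environment for rule 4, so it stays [d].
/o/ (between /d/ and /m/) occurs before a nasal consonant → [õ] by rule 2.
/m/ (between /o/ and /l/) is unaffected → [m].
/l/ — between /m/ and /a/; rule 3 does not apply here → [l].
Rule 2 applies to /a/ (between /l/ and /n/: before a nasal consonant) → [ã].
/n/ stays [n].
/i/ (word-final): rule 2 targets it, but not before a nasal consonant → unchanged [i].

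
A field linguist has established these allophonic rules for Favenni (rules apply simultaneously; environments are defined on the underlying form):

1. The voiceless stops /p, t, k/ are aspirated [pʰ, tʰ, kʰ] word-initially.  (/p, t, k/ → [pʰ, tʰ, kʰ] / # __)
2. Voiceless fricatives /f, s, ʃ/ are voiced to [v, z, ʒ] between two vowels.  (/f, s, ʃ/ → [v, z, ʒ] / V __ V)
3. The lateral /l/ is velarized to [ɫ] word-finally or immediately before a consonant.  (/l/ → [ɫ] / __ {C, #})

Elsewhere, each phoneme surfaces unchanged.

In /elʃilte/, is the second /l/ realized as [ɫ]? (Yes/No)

Yes

/l/ meets the environment for rule 3 (word-finally or immediately before a consonant) → [ɫ].
The actual realization is [ɫ], which matches [ɫ].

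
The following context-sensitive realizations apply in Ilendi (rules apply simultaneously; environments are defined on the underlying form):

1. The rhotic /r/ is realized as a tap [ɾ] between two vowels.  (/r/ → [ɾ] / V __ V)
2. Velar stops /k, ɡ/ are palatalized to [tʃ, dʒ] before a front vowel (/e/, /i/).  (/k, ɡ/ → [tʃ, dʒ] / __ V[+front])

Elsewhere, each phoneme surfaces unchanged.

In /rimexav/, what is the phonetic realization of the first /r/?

[r]

/r/ — word-initial; rule 1 does not apply here → [r].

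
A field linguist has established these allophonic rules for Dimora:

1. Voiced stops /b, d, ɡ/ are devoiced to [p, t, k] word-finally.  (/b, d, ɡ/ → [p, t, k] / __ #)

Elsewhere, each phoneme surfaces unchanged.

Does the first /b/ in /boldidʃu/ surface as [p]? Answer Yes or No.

/b/ — word-initial; rule 1 does not apply here → [b].
The actual realization is [b], not [p].

No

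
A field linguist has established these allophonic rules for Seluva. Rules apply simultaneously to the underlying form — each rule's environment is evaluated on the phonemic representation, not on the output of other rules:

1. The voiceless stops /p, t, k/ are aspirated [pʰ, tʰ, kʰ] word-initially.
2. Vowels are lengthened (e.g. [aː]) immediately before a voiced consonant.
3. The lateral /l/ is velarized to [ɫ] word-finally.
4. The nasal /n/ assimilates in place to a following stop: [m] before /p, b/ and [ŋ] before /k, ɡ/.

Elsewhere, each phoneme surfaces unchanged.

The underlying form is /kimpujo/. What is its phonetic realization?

[kʰiːmpuːjo]

/k/ — word-initial, word-initially — surfaces as [kʰ] (rule 1).
/i/ — between /k/ and /m/, before a voiced consonant — surfaces as [iː] (rule 2).
/m/ stays [m].
/p/ (between /m/ and /u/): rule 1 targets it, but not word-initially → unchanged [p].
Rule 2 applies to /u/ (between /p/ and /j/: before a voiced consonant) → [uː].
/j/ (between /u/ and /o/) is unaffected → [j].
/o/ (word-final): rule 2 targets it, but not before a voiced consonant → unchanged [o].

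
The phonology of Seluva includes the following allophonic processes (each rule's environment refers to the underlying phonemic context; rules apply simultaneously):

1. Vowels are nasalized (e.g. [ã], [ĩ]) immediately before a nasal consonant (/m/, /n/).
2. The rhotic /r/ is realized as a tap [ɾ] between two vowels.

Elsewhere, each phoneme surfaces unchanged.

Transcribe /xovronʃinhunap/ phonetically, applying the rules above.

/x/ (word-initial): no rule targets it → [x].
/o/ (between /x/ and /v/) is in the target of rule 1 but the environment (before a nasal consonant) is not met → [o].
/v/ (between /o/ and /r/) is unaffected → [v].
/r/ — between /v/ and /o/; rule 2 does not apply here → [r].
Rule 1 applies to /o/ (between /r/ and /n/: before a nasal consonant) → [õ].
/n/ — not in any rule's target class → [n].
/ʃ/ (between /n/ and /i/) is unaffected → [ʃ].
/i/ (between /ʃ/ and /n/): before a nasal consonant, so rule 1 applies → [ĩ].
/n/ — not in any rule's target class → [n].
/h/ (between /n/ and /u/): no rule targets it → [h].
/u/ meets the environment for rule 1 (before a nasal consonant) → [ũ].
/n/ (between /u/ and /a/): no rule targets it → [n].
/a/ (between /n/ and /p/): rule 1 targets it, but not before a nasal consonant → unchanged [a].
/p/ stays [p].

[xovrõnʃĩnhũnap]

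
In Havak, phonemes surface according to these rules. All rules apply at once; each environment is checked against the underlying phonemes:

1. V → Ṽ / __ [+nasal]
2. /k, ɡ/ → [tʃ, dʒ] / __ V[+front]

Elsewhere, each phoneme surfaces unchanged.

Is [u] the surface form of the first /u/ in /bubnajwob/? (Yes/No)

Yes

/u/ (between /b/ and /b/) fails the environment for rule 1, so it stays [u].
The actual realization is [u], which matches [u].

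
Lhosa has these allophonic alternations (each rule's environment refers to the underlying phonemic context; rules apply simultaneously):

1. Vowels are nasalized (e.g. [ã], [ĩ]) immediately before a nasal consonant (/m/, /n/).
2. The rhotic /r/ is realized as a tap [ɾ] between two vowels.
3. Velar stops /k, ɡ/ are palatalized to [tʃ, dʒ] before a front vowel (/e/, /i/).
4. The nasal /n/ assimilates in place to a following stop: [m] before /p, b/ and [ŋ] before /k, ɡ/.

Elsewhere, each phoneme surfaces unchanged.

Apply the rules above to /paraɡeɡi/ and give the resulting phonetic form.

[paɾadʒedʒi]

/p/ (word-initial): no rule targets it → [p].
/a/ (between /p/ and /r/): rule 1 targets it, but not before a nasal consonant → unchanged [a].
/r/ meets the environment for rule 2 (between two vowels) → [ɾ].
/a/ (between /r/ and /ɡ/) fails the environment for rule 1, so it stays [a].
/ɡ/ — between /a/ and /e/, before a front vowel — surfaces as [dʒ] (rule 3).
/e/ (between /ɡ/ and /ɡ/) is in the target of rule 1 but the environment (before a nasal consonant) is not met → [e].
/ɡ/ meets the environment for rule 3 (before a front vowel) → [dʒ].
/i/ — word-final; rule 1 does not apply here → [i].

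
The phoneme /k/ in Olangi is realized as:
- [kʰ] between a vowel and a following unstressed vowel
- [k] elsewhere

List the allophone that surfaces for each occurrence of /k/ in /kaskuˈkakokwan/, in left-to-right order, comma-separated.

[k], [k], [k], [kʰ], [k]

Occurrence 1 (position 1): no conditioning environment matches → elsewhere allophone [k].
Occurrence 2 (position 4): no conditioning environment matches → elsewhere allophone [k].
Occurrence 3 (position 6): no conditioning environment matches → elsewhere allophone [k].
Occurrence 4 (position 8): between a vowel and a following unstressed vowel → [kʰ].
Occurrence 5 (position 10): no conditioning environment matches → elsewhere allophone [k].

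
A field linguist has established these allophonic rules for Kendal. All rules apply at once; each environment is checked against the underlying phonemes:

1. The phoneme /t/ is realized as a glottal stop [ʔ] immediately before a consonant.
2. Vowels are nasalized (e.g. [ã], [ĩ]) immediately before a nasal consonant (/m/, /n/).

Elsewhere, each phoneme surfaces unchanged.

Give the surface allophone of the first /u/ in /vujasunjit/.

/u/ (between /v/ and /j/): rule 2 targets it, but not before a nasal consonant → unchanged [u].

[u]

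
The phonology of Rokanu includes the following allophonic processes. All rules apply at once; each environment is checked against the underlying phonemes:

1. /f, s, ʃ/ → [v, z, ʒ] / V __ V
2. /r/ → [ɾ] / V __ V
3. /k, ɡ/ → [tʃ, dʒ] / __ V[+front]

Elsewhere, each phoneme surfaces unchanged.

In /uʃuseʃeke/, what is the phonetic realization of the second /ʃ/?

[ʒ]

Rule 1 applies to /ʃ/ (between /e/ and /e/: between two vowels) → [ʒ].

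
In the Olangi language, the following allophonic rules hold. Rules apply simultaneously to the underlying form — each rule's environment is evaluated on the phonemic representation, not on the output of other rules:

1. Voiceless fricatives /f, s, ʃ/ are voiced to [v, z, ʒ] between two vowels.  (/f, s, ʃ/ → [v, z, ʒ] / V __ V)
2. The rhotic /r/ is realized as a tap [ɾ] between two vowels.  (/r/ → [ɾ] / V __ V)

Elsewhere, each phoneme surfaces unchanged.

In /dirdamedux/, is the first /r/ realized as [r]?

Yes

/r/ (between /i/ and /d/) fails the environment for rule 2, so it stays [r].
The actual realization is [r], which matches [r].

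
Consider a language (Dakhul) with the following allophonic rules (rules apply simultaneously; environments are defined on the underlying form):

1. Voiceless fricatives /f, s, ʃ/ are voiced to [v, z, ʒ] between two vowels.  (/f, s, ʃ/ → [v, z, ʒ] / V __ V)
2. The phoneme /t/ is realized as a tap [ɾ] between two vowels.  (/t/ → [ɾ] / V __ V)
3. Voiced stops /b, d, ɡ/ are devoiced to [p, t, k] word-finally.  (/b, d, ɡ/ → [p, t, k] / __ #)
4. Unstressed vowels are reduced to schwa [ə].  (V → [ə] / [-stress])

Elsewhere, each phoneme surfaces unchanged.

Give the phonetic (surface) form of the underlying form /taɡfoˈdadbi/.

/t/ (word-initial) fails the environment for rule 2, so it stays [t].
Rule 4 applies to /a/ (between /t/ and /ɡ/: in an unstressed syllable) → [ə].
/ɡ/ (between /a/ and /f/) is in the target of rule 3 but the environment (word-finally) is not met → [ɡ].
/f/ (between /ɡ/ and /o/) fails the environment for rule 1, so it stays [f].
/o/ meets the environment for rule 4 (in an unstressed syllable) → [ə].
/d/ (between /o/ and /a/) fails the environment for rule 3, so it stays [d].
/a/ (between /d/ and /d/) fails the environment for rule 4, so it stays [a].
/d/ (between /a/ and /b/) is in the target of rule 3 but the environment (word-finally) is not met → [d].
/b/ (between /d/ and /i/): rule 3 targets it, but not word-finally → unchanged [b].
/i/ — word-final, in an unstressed syllable — surfaces as [ə] (rule 4).

[təɡfəˈdadbə]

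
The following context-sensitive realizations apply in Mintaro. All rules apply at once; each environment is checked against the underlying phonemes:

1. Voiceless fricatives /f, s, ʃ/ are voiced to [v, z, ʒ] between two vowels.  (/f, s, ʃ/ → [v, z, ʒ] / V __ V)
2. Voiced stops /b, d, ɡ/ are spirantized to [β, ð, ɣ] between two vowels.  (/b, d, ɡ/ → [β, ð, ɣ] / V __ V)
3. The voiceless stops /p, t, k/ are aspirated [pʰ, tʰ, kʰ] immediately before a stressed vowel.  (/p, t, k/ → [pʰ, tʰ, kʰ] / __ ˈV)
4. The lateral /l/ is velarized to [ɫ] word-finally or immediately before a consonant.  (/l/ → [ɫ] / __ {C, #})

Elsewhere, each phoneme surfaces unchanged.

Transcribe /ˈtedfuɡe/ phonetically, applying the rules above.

/t/ (word-initial) occurs immediately before a stressed vowel → [tʰ] by rule 3.
/e/ — not in any rule's target class → [e].
/d/ (between /e/ and /f/): rule 2 targets it, but not between two vowels → unchanged [d].
/f/ (between /d/ and /u/) fails the environment for rule 1, so it stays [f].
/u/ — not in any rule's target class → [u].
/ɡ/ (between /u/ and /e/) occurs between two vowels → [ɣ] by rule 2.
/e/ (word-final): no rule targets it → [e].

[ˈtʰedfuɣe]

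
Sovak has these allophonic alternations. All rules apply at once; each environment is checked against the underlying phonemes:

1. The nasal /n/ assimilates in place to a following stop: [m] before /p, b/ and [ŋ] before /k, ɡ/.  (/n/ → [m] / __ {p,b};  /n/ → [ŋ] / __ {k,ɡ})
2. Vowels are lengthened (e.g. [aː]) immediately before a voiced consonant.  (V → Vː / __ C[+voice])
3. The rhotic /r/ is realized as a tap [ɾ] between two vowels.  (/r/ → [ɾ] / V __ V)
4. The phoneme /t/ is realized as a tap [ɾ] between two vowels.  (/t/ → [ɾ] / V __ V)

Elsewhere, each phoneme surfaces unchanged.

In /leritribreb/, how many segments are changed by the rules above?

4

Segments that undergo a rule: /e/ → [eː] (rule 2); /r/ → [ɾ] (rule 3); /i/ → [iː] (rule 2); /e/ → [eː] (rule 2).
All other segments surface unchanged.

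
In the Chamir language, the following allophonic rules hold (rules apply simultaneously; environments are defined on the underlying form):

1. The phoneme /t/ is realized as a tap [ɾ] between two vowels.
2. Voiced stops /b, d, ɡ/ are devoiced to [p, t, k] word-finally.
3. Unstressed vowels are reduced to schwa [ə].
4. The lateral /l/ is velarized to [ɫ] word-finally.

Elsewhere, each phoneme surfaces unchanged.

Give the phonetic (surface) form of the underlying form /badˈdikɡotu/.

/b/ (word-initial) fails the environment for rule 2, so it stays [b].
Rule 3 applies to /a/ (between /b/ and /d/: in an unstressed syllable) → [ə].
/d/ (between /a/ and /d/) is in the target of rule 2 but the environment (word-finally) is not met → [d].
/d/ (between /d/ and /i/) fails the environment for rule 2, so it stays [d].
/i/ (between /d/ and /k/) is in the target of rule 3 but the environment (in an unstressed syllable) is not met → [i].
/ɡ/ (between /k/ and /o/) is in the target of rule 2 but the environment (word-finally) is not met → [ɡ].
/o/ — between /ɡ/ and /t/, in an unstressed syllable — surfaces as [ə] (rule 3).
/t/ (between /o/ and /u/): between two vowels, so rule 1 applies → [ɾ].
/u/ (word-final) occurs in an unstressed syllable → [ə] by rule 3.

[bədˈdikɡəɾə]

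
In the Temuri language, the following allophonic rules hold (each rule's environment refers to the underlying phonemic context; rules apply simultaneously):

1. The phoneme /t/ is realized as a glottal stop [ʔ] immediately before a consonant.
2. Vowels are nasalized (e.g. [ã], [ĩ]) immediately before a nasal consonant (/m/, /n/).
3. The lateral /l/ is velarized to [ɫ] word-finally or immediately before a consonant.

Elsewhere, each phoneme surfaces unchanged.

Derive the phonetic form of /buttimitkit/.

[buʔtĩmiʔkit]

/b/ stays [b].
/u/ — between /b/ and /t/; rule 2 does not apply here → [u].
/t/ (between /u/ and /t/): immediately before a consonant, so rule 1 applies → [ʔ].
/t/ (between /t/ and /i/) is in the target of rule 1 but the environment (immediately before a consonant) is not met → [t].
/i/ (between /t/ and /m/): before a nasal consonant, so rule 2 applies → [ĩ].
/m/ stays [m].
/i/ (between /m/ and /t/): rule 2 targets it, but not before a nasal consonant → unchanged [i].
/t/ meets the environment for rule 1 (immediately before a consonant) → [ʔ].
/k/ (between /t/ and /i/) is unaffected → [k].
/i/ (between /k/ and /t/) is in the target of rule 2 but the environment (before a nasal consonant) is not met → [i].
/t/ — word-final; rule 1 does not apply here → [t].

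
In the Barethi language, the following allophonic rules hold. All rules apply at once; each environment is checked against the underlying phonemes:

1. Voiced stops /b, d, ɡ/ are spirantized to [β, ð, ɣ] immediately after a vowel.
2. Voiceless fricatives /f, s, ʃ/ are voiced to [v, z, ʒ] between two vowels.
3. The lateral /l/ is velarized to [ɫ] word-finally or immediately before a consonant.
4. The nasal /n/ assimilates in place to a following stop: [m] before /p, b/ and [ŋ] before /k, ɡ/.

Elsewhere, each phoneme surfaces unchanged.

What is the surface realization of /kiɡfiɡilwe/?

[kiɣfiɣiɫwe]

/ɡ/ meets the environment for rule 1 (immediately after a vowel) → [ɣ].
/f/ — between /ɡ/ and /i/; rule 2 does not apply here → [f].
/ɡ/ (between /i/ and /i/): immediately after a vowel, so rule 1 applies → [ɣ].
/l/ — between /i/ and /w/, word-finally or immediately before a consonant — surfaces as [ɫ] (rule 3).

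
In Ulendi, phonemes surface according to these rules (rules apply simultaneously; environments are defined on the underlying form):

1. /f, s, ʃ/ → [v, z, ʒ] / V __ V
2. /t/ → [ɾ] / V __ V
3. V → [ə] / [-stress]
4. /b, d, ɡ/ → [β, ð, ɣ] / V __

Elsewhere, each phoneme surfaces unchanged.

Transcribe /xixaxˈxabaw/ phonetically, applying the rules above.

[xəxəxˈxaβəw]

/x/ (word-initial) is unaffected → [x].
/i/ (between /x/ and /x/): in an unstressed syllable, so rule 3 applies → [ə].
/x/ (between /i/ and /a/) is unaffected → [x].
/a/ meets the environment for rule 3 (in an unstressed syllable) → [ə].
/x/ (between /a/ and /x/): no rule targets it → [x].
/x/ — not in any rule's target class → [x].
/a/ (between /x/ and /b/): rule 3 targets it, but not in an unstressed syllable → unchanged [a].
/b/ (between /a/ and /a/): immediately after a vowel, so rule 4 applies → [β].
/a/ (between /b/ and /w/): in an unstressed syllable, so rule 3 applies → [ə].
/w/ (word-final): no rule targets it → [w].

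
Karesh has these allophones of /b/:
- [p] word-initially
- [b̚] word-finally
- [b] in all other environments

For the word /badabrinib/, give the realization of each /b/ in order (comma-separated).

Occurrence 1 (position 1): word-initially → [p].
Occurrence 2 (position 5): no conditioning environment matches → elsewhere allophone [b].
Occurrence 3 (position 10): word-finally → [b̚].

[p], [b], [b̚]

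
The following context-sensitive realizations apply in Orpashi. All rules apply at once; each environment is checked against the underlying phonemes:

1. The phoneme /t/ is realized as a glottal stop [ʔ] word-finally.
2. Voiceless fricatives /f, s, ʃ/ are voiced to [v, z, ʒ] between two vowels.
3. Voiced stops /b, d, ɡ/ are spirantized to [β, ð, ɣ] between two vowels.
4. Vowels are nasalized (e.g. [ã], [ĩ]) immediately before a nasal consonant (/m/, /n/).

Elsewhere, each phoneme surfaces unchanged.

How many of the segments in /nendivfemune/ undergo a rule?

Segments that undergo a rule: /e/ → [ẽ] (rule 4); /e/ → [ẽ] (rule 4); /u/ → [ũ] (rule 4).
All other segments surface unchanged.

3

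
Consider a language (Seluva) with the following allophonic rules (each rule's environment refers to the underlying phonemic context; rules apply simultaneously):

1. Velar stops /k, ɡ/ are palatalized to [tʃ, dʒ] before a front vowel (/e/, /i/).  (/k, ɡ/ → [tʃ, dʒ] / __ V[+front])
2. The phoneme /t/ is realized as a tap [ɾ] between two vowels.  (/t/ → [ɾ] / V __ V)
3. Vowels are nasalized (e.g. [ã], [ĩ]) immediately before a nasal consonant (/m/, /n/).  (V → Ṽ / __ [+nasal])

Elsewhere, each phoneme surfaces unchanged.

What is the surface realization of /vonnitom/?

/o/ — between /v/ and /n/, before a nasal consonant — surfaces as [õ] (rule 3).
/i/ (between /n/ and /t/) is in the target of rule 3 but the environment (before a nasal consonant) is not met → [i].
/t/ (between /i/ and /o/) occurs between two vowels → [ɾ] by rule 2.
/o/ (between /t/ and /m/): before a nasal consonant, so rule 3 applies → [õ].

[võnniɾõm]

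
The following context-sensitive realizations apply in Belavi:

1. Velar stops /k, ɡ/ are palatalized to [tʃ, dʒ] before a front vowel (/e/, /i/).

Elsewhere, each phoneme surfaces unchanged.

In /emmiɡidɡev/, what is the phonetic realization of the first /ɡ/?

/ɡ/ (between /i/ and /i/): before a front vowel, so rule 1 applies → [dʒ].

[dʒ]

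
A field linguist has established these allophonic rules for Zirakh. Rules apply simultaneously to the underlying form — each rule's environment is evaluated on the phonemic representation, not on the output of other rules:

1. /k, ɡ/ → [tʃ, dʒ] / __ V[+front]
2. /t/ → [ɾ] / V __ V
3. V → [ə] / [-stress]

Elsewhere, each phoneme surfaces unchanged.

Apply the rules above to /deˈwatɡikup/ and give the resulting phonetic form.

[dəˈwatdʒəkəp]

/d/ stays [d].
/e/ (between /d/ and /w/): in an unstressed syllable, so rule 3 applies → [ə].
/w/ stays [w].
/a/ (between /w/ and /t/): rule 3 targets it, but not in an unstressed syllable → unchanged [a].
/t/ (between /a/ and /ɡ/) is in the target of rule 2 but the environment (between two vowels) is not met → [t].
/ɡ/ meets the environment for rule 1 (before a front vowel) → [dʒ].
/i/ (between /ɡ/ and /k/) occurs in an unstressed syllable → [ə] by rule 3.
/k/ (between /i/ and /u/): rule 1 targets it, but not before a front vowel → unchanged [k].
Rule 3 applies to /u/ (between /k/ and /p/: in an unstressed syllable) → [ə].
/p/ (word-final) is unaffected → [p].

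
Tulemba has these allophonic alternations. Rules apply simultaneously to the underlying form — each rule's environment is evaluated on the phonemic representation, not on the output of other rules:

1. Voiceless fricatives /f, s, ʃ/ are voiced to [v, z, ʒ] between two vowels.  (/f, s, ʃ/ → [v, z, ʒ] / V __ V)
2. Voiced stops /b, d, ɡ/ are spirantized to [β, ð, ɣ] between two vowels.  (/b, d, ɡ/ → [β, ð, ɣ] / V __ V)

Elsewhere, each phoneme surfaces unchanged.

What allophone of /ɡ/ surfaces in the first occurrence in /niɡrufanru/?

/ɡ/ — between /i/ and /r/; rule 2 does not apply here → [ɡ].

[ɡ]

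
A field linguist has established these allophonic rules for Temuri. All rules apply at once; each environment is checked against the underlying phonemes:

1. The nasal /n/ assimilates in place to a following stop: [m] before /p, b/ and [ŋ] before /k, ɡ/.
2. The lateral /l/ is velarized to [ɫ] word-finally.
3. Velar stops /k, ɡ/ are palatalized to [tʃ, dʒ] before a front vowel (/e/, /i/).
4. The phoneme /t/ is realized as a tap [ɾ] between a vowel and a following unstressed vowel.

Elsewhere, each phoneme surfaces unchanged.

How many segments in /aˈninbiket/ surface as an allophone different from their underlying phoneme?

Segments that undergo a rule: /n/ → [m] (rule 1); /k/ → [tʃ] (rule 3).
All other segments surface unchanged.

2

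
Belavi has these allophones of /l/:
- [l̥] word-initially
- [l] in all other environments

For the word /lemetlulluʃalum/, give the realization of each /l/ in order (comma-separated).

Occurrence 1 (position 1): word-initially → [l̥].
Occurrence 2 (position 6): no conditioning environment matches → elsewhere allophone [l].
Occurrence 3 (position 8): no conditioning environment matches → elsewhere allophone [l].
Occurrence 4 (position 9): no conditioning environment matches → elsewhere allophone [l].
Occurrence 5 (position 13): no conditioning environment matches → elsewhere allophone [l].

[l̥], [l], [l], [l], [l]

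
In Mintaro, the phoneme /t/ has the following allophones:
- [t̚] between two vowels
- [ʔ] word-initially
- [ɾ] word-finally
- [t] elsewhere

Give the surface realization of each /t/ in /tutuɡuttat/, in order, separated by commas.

[ʔ], [t̚], [t], [t], [ɾ]

Occurrence 1 (position 1): word-initially → [ʔ].
Occurrence 2 (position 3): between two vowels → [t̚].
Occurrence 3 (position 7): no conditioning environment matches → elsewhere allophone [t].
Occurrence 4 (position 8): no conditioning environment matches → elsewhere allophone [t].
Occurrence 5 (position 10): word-finally → [ɾ].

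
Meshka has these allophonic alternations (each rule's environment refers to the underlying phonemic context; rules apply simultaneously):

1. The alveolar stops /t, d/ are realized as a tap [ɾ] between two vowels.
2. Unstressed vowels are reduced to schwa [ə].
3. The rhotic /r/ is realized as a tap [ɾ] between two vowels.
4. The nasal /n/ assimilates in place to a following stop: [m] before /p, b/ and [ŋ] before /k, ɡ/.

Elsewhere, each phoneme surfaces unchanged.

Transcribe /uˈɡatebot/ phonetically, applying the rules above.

/u/ meets the environment for rule 2 (in an unstressed syllable) → [ə].
/a/ (between /ɡ/ and /t/): rule 2 targets it, but not in an unstressed syllable → unchanged [a].
/t/ (between /a/ and /e/) occurs between two vowels → [ɾ] by rule 1.
/e/ meets the environment for rule 2 (in an unstressed syllable) → [ə].
/o/ (between /b/ and /t/): in an unstressed syllable, so rule 2 applies → [ə].
/t/ (word-final) is in the target of rule 1 but the environment (between two vowels) is not met → [t].

[əˈɡaɾəbət]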